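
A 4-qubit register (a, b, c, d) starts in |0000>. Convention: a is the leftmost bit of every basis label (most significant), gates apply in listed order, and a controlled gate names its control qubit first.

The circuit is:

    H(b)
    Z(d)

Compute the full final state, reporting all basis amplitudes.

The resulting statevector has amplitude sqrt(2)/2 on |0000>, sqrt(2)/2 on |0100>, and 0 on every other basis state.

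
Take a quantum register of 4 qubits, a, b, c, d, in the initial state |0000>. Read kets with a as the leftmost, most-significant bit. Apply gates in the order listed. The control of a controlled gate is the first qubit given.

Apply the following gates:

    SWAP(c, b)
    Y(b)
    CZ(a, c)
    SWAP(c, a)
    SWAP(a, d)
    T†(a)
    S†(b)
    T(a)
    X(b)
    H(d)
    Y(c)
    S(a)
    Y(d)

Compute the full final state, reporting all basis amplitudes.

The final amplitudes are sqrt(2)/2 on |0010>, -sqrt(2)/2 on |0011>, and 0 on every other basis state.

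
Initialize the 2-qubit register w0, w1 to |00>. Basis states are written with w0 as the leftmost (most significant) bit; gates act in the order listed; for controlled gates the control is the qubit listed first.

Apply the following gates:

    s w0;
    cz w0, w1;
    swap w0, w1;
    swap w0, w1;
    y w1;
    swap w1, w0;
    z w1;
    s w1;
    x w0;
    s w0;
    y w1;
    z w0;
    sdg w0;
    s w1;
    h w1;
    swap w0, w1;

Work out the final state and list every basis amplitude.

The resulting statevector has amplitude -sqrt(2)*I/2 on |00>, 0 on |01>, sqrt(2)*I/2 on |10>, 0 on |11>.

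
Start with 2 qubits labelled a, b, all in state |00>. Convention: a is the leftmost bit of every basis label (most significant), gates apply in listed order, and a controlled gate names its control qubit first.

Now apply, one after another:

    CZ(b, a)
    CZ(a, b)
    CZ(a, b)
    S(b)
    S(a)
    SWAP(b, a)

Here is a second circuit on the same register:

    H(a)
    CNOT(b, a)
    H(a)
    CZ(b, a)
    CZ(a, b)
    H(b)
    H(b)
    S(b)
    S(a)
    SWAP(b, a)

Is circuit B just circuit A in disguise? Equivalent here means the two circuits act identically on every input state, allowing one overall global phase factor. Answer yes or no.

Yes — the two circuits implement the same unitary up to a global phase.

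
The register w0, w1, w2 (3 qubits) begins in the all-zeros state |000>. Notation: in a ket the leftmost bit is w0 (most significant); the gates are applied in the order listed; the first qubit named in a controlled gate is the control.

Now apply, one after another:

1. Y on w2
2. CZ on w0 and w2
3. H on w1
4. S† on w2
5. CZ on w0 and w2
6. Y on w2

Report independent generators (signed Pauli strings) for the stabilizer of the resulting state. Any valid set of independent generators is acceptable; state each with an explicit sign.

The final state is stabilized by the group generated by +IXI, +ZII, +IIZ; other independent generating sets are equally valid.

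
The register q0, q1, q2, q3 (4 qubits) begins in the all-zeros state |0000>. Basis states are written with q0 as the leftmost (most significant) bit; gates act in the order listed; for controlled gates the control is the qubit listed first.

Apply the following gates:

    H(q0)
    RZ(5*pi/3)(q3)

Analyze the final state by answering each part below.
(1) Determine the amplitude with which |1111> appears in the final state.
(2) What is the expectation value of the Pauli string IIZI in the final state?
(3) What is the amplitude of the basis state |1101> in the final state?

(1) The final state's coefficient on |1111> equals 0.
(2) The observable IIZI averages to 1.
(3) The final state's coefficient on |1101> equals 0.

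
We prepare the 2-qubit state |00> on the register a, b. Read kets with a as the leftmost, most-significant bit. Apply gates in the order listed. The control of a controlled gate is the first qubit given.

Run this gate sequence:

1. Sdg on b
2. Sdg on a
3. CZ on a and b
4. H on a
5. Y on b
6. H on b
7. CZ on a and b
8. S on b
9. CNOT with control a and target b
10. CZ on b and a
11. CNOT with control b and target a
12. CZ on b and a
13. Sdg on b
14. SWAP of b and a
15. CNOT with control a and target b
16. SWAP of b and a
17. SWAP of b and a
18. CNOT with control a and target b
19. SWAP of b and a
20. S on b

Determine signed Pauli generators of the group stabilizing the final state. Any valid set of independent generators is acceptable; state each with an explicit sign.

The stabilizer group can be generated by +YZ, -ZX, among other valid generating sets. Key observation: the block from step 13 through step 20 cancels to the identity and can be dropped.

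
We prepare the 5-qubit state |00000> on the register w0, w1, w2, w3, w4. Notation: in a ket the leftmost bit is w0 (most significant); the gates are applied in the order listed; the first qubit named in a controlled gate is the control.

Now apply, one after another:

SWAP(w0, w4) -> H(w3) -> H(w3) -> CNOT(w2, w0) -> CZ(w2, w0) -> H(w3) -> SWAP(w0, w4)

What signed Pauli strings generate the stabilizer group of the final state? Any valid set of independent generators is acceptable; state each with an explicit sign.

One valid set of independent stabilizer generators is +IIIXI, +ZIIII, +IZIII, +IIZII, +IIIIZ (any independent generating set of the same group is equally correct).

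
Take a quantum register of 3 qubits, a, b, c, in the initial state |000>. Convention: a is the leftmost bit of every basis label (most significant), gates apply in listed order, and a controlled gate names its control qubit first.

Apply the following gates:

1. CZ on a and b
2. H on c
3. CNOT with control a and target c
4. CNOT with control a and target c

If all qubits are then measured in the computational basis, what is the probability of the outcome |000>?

Outcome |000> occurs with probability 1/2. Key observation: gates 3-4 undo each other exactly, leaving only the rest of the circuit to track.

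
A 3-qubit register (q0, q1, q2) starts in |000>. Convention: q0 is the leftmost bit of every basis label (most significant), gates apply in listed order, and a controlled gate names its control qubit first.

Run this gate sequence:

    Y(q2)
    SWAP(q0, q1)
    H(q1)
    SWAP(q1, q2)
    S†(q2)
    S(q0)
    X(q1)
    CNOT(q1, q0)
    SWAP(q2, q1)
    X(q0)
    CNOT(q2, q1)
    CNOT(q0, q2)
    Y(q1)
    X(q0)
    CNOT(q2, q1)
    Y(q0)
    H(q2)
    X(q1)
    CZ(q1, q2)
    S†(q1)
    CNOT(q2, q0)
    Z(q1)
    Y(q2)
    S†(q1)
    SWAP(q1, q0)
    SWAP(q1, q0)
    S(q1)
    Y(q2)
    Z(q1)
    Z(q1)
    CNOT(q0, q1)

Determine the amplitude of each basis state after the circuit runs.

After the circuit, the state carries amplitude 0 on |000>, -1/2 on |001>, 0 on |010>, 1/2 on |011>, 1/2 on |100>, 0 on |101>, 1/2 on |110>, 0 on |111>. Key observation: steps 22-29 multiply out to the identity, so the circuit reduces to the remaining gates.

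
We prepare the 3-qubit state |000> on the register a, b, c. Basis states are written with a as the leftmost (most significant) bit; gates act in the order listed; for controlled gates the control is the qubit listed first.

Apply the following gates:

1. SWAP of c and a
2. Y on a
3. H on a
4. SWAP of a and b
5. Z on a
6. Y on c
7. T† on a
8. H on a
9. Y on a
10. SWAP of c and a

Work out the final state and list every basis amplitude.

The final amplitudes are 0 on |000>, 0 on |001>, 0 on |010>, 0 on |011>, I/2 on |100>, -I/2 on |101>, -I/2 on |110>, I/2 on |111>.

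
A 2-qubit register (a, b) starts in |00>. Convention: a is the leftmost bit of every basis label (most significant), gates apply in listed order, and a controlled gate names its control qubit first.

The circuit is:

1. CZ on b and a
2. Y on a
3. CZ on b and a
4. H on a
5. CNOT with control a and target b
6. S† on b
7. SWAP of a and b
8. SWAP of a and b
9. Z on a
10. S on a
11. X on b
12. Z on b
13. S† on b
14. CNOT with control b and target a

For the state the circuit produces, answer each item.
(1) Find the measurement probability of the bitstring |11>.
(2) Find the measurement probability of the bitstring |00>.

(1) A full measurement returns |11> with probability 1/2. Key observation: the block from step 7 through step 8 cancels to the identity and can be dropped.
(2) Outcome |00> occurs with probability 0.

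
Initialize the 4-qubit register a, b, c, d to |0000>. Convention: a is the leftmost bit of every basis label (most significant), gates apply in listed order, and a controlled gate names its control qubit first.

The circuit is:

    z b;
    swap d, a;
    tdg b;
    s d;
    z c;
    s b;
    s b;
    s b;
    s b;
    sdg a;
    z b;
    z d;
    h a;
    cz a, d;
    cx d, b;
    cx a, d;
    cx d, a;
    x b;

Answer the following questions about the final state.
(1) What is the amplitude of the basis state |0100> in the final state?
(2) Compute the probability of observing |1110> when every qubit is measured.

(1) The amplitude on |0100> is sqrt(2)/2.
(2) Outcome |1110> occurs with probability 0.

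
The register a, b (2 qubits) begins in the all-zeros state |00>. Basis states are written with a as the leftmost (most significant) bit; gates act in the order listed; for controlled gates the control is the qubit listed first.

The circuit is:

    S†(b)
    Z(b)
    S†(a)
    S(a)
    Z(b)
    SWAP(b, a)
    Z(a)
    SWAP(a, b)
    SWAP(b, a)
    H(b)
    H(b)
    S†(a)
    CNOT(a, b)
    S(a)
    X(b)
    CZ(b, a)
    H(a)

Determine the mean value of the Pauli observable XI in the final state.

The observable XI averages to 1. Key observation: gates 2-5 undo each other exactly, leaving only the rest of the circuit to track.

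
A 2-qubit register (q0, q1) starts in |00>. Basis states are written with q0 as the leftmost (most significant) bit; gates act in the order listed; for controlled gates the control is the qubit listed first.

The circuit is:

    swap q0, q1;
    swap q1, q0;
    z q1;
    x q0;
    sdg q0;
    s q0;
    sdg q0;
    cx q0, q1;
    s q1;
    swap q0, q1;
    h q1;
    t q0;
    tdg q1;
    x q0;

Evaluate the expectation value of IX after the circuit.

In the final state, IX has expectation -sqrt(2)/2. Key observation: steps 6-7 multiply out to the identity, so the circuit reduces to the remaining gates.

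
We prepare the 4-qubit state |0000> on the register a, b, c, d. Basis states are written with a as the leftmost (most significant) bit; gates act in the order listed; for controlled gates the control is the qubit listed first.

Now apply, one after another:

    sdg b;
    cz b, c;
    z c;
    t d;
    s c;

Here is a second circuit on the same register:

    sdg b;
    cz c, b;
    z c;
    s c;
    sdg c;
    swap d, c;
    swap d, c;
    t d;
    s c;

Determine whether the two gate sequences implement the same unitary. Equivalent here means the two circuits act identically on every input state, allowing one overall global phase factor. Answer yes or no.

Yes — the two circuits implement the same unitary up to a global phase.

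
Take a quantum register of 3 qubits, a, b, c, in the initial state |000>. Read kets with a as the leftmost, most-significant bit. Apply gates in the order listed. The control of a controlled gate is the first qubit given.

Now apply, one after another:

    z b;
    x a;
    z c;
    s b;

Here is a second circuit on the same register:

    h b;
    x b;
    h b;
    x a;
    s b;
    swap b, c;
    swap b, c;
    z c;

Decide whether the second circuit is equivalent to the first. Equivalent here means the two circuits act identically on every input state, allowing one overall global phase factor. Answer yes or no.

Yes, they are equivalent — the unitaries differ by at most a global phase.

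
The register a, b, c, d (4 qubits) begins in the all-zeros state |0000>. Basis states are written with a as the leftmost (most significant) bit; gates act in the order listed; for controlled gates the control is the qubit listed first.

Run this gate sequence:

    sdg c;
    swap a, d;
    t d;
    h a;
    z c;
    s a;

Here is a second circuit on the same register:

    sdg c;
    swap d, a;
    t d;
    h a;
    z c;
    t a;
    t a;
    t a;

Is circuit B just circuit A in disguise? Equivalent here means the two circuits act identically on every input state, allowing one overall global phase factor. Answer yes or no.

No, they are not equivalent — no single phase factor reconciles the two unitaries.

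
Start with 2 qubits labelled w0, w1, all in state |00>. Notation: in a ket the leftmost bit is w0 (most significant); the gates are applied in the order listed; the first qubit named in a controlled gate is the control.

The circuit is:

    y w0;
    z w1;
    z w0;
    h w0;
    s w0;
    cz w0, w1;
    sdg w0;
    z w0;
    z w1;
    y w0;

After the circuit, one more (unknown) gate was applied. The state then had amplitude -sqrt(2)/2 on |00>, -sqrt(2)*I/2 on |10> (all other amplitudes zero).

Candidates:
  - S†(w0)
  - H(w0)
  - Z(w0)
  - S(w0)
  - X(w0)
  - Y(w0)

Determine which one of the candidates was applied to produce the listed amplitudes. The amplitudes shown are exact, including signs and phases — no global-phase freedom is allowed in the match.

The unique candidate consistent with the amplitudes is S†(w0).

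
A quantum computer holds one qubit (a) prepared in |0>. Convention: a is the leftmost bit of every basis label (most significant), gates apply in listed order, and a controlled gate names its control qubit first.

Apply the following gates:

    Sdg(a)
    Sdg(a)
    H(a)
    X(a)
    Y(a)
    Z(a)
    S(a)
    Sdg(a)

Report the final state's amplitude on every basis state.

The final amplitudes are -sqrt(2)*I/2 on |0>, -sqrt(2)*I/2 on |1>.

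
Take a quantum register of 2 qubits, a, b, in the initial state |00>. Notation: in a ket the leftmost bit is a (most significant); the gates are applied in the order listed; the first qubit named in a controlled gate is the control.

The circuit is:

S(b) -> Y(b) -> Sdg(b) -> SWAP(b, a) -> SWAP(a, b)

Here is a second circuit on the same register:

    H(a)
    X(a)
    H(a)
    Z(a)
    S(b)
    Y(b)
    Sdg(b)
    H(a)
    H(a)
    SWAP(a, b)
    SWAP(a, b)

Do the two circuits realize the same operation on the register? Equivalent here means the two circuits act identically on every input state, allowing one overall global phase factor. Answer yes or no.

Yes — the two circuits implement the same unitary up to a global phase.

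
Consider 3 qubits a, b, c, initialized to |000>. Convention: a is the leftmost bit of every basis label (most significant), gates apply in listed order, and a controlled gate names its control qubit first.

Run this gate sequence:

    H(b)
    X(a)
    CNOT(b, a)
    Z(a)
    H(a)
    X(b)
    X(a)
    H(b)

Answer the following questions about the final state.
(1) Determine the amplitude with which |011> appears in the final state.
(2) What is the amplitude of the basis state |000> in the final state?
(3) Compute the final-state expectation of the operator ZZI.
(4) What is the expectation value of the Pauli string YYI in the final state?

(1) |011> carries amplitude 0 in the final state.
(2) The final state's coefficient on |000> equals sqrt(2)/2.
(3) The observable ZZI averages to 1.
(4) The observable YYI averages to -1.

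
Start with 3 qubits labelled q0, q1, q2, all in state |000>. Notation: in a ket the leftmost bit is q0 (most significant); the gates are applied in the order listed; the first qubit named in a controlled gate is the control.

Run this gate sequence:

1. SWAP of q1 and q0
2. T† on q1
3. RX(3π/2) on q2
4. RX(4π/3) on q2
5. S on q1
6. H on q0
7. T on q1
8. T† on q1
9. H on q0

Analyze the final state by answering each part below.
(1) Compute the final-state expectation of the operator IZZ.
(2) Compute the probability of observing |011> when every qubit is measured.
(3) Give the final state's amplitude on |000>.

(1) The expectation value of IZZ is -sqrt(3)/2.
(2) Outcome |011> occurs with probability 0.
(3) The final state's coefficient on |000> equals -sqrt(6)/4 + sqrt(2)/4.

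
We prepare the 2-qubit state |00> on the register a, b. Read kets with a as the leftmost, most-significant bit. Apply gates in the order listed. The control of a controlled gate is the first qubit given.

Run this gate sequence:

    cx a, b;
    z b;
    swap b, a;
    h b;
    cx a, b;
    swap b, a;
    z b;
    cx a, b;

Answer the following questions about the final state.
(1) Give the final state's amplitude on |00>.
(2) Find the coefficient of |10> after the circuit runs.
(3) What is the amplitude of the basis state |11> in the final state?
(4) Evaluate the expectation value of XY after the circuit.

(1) |00> carries amplitude sqrt(2)/2 in the final state.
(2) The final state's coefficient on |10> equals 0.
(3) |11> carries amplitude sqrt(2)/2 in the final state.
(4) The observable XY averages to 0.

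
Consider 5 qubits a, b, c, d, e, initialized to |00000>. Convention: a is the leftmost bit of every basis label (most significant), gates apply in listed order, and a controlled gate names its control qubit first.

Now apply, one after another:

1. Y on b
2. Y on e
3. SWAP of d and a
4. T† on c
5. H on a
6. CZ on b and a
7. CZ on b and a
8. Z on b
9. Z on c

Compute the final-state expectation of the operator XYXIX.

The expectation value of XYXIX is 0. Key observation: the block from step 6 through step 7 cancels to the identity and can be dropped.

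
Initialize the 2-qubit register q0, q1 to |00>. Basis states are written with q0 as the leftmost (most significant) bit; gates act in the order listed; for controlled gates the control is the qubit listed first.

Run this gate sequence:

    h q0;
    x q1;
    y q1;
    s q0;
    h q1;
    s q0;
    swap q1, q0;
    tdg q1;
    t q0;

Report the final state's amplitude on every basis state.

The resulting statevector has amplitude -I/2 on |00>, exp(I*pi/4)/2 on |01>, -exp(3*I*pi/4)/2 on |10>, I/2 on |11>.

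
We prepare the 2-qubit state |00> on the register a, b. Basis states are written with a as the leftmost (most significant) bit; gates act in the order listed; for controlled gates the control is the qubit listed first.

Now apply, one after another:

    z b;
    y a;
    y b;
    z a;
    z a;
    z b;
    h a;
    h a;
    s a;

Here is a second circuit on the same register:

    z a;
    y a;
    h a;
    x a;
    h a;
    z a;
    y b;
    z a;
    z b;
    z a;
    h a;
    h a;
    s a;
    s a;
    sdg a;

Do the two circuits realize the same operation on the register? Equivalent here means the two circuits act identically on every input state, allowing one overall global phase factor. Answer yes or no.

No — the two circuits implement different unitaries, even allowing a global phase.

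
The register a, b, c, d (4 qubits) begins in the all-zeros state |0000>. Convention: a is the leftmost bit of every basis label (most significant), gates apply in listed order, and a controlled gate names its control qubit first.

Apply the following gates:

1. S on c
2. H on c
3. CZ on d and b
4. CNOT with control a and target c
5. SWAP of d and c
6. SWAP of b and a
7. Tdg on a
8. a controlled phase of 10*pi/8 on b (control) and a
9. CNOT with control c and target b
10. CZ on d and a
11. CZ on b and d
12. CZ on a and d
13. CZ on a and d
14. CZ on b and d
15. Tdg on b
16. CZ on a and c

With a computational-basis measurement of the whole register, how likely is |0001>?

Outcome |0001> occurs with probability 1/2.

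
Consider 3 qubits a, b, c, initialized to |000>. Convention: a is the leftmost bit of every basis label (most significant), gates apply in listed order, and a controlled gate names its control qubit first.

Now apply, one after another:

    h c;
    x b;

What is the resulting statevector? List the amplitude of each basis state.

The resulting statevector has amplitude sqrt(2)/2 on |010>, sqrt(2)/2 on |011>, and 0 on every other basis state.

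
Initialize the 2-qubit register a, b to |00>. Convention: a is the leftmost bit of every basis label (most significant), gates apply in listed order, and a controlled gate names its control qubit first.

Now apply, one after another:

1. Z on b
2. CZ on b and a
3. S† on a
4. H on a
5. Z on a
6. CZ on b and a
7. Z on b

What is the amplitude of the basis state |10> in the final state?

The final state's coefficient on |10> equals -sqrt(2)/2.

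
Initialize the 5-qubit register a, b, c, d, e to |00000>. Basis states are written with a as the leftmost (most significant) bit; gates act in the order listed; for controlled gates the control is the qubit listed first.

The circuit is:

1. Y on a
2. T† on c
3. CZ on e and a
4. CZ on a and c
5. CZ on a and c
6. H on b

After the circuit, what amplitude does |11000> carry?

|11000> carries amplitude sqrt(2)*I/2 in the final state.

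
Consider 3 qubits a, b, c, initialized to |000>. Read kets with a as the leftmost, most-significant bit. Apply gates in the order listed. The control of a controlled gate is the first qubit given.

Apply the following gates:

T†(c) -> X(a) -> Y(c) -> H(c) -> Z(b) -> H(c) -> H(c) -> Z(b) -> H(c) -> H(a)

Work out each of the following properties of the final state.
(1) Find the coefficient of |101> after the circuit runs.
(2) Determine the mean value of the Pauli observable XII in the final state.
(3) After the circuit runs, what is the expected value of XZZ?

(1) |101> carries amplitude -sqrt(2)*I/2 in the final state.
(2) In the final state, XII has expectation -1.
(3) In the final state, XZZ has expectation 1.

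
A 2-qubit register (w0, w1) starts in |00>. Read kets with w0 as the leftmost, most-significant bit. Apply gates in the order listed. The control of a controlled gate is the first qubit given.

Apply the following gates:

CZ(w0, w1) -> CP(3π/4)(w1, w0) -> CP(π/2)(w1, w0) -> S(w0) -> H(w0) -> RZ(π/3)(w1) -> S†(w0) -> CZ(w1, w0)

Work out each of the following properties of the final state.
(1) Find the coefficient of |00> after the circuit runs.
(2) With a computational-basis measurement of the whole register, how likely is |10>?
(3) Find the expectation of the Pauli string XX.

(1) The amplitude on |00> is -sqrt(2)*exp(5*I*pi/6)/2.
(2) The probability of measuring |10> is 1/2.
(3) The observable XX averages to 0.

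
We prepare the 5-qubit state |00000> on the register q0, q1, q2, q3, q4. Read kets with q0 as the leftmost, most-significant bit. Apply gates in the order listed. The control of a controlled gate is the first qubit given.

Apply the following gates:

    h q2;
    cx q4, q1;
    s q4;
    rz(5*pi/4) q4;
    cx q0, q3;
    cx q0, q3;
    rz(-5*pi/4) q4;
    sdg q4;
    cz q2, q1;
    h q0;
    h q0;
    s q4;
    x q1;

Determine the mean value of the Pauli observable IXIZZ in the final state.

The observable IXIZZ averages to 0.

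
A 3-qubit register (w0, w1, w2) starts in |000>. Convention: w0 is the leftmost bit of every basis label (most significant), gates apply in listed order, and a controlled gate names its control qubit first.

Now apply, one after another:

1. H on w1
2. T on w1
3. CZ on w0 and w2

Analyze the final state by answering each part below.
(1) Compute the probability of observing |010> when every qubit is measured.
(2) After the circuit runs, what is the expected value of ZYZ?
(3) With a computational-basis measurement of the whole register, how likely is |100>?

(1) Outcome |010> occurs with probability 1/2.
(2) The expectation value of ZYZ is sqrt(2)/2.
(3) Outcome |100> occurs with probability 0.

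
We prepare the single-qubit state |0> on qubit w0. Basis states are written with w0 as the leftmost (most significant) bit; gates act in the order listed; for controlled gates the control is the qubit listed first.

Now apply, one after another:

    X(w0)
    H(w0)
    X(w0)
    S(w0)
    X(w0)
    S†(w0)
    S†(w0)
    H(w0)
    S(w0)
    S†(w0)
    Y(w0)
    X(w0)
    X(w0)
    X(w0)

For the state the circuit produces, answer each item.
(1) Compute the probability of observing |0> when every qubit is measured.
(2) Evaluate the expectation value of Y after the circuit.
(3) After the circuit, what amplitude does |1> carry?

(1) Outcome |0> occurs with probability 1/2.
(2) The expectation value of Y is -1.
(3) The final state's coefficient on |1> equals 1/2 + I/2.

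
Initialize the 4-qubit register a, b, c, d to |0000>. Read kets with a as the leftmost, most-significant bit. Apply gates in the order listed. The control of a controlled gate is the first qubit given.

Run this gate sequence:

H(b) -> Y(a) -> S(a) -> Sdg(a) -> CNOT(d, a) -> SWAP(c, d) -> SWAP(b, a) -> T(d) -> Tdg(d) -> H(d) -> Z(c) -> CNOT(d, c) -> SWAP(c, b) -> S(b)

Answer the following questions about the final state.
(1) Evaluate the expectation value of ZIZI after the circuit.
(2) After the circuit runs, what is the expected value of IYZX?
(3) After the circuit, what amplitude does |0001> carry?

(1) The expectation value of ZIZI is 0.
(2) In the final state, IYZX has expectation -1.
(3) The final state's coefficient on |0001> equals 0.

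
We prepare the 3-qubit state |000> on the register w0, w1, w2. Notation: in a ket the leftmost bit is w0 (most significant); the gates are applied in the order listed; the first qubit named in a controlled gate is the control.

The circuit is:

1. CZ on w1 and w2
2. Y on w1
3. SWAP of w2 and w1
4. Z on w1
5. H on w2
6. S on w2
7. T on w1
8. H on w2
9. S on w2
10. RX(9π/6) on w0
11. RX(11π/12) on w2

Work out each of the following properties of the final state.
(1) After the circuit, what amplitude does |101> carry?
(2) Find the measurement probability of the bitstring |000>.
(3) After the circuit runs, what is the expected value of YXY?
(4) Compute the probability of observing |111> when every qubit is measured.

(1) The final state's coefficient on |101> equals -sqrt(6*sqrt(2) + 12)/16 - sqrt(2*sqrt(2) + 4)/16 - sqrt(4 - 2*sqrt(2))/16 + sqrt(12 - 6*sqrt(2))/16 - I*sqrt(6*sqrt(2) + 12)/16 - I*sqrt(12 - 6*sqrt(2))/16 - I*sqrt(4 - 2*sqrt(2))/16 + I*sqrt(2*sqrt(2) + 4)/16.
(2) A full measurement returns |000> with probability 1/4.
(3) In the final state, YXY has expectation 0.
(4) A full measurement returns |111> with probability 0.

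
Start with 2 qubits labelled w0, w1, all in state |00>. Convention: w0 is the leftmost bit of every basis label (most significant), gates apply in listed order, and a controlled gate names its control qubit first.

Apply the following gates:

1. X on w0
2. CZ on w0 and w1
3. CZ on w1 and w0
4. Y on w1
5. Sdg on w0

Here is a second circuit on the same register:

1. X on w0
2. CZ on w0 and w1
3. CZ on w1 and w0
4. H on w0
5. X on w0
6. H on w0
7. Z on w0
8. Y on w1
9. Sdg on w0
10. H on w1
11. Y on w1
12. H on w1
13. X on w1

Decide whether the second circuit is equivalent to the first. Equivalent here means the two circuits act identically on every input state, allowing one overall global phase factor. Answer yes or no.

No — the two circuits implement different unitaries, even allowing a global phase.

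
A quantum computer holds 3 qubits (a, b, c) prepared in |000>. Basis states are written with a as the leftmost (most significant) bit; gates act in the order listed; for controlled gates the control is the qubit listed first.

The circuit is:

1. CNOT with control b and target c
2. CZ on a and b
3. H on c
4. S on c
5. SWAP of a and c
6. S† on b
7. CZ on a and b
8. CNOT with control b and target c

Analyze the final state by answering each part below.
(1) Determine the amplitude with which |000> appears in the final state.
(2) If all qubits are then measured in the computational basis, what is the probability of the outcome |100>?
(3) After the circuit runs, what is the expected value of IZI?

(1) The final state's coefficient on |000> equals sqrt(2)/2.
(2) A full measurement returns |100> with probability 1/2.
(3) The expectation value of IZI is 1.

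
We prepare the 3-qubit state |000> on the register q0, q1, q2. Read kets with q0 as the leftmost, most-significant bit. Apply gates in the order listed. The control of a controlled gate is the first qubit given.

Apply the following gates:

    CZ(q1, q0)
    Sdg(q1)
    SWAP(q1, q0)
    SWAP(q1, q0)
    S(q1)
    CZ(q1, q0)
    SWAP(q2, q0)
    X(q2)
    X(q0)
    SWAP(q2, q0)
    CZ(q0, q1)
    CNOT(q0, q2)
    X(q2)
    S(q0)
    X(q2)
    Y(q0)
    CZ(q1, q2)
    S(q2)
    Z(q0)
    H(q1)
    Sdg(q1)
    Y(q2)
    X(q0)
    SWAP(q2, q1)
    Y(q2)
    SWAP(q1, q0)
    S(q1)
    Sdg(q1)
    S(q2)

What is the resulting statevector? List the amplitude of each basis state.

After the circuit, the state carries amplitude -sqrt(2)*I/2 on |110>, -sqrt(2)*I/2 on |111>, and 0 on every other basis state. Key observation: gates 1-6 undo each other exactly, leaving only the rest of the circuit to track.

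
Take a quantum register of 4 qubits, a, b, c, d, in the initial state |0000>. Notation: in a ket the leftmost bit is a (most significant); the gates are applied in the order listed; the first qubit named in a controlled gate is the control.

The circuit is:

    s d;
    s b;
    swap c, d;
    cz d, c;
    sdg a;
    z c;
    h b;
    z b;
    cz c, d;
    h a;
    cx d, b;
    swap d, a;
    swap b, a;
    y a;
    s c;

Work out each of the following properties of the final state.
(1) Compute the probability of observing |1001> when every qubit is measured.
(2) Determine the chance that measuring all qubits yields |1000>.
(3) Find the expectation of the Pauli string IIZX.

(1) A full measurement returns |1001> with probability 1/4.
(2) A full measurement returns |1000> with probability 1/4.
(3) The expectation value of IIZX is 1.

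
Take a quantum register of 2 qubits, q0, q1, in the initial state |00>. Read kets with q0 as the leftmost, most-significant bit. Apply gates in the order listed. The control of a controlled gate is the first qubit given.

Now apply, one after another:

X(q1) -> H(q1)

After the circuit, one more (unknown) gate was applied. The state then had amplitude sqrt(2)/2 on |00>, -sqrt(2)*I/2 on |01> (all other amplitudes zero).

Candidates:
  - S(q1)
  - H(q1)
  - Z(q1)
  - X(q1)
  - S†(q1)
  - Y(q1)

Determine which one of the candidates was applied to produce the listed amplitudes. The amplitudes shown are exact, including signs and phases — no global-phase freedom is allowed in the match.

The unique candidate consistent with the amplitudes is S(q1).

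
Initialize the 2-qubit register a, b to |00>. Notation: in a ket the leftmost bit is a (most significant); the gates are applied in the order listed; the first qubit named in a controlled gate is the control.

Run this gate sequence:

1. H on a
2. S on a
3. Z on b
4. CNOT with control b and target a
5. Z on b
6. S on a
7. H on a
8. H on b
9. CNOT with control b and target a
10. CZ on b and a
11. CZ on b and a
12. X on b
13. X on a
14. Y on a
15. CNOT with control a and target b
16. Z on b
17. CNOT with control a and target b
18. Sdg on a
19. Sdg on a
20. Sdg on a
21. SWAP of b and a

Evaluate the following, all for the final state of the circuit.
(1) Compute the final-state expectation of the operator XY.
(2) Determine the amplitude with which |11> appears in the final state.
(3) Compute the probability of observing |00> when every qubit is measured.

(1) The observable XY averages to -1.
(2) |11> carries amplitude -sqrt(2)/2 in the final state.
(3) The probability of measuring |00> is 1/2.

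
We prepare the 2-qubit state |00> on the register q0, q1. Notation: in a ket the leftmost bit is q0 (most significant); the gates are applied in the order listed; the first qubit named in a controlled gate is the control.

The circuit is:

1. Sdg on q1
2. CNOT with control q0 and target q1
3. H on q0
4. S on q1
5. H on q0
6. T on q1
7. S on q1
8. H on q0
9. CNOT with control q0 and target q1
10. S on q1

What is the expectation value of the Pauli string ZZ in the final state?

In the final state, ZZ has expectation 1.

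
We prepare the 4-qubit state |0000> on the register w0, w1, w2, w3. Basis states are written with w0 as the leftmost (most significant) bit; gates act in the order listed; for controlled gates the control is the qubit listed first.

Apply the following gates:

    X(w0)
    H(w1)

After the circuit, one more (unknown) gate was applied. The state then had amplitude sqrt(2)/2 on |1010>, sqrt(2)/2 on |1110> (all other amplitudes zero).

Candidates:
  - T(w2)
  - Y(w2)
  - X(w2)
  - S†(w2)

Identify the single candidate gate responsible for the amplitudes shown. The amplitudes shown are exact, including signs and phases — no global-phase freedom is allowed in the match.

It was X(w2) that produced the state shown.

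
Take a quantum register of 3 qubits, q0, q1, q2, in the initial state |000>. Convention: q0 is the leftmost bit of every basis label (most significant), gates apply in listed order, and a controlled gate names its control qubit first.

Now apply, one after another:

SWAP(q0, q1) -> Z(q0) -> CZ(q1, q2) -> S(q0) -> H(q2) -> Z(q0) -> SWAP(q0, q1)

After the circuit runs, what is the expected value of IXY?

In the final state, IXY has expectation 0.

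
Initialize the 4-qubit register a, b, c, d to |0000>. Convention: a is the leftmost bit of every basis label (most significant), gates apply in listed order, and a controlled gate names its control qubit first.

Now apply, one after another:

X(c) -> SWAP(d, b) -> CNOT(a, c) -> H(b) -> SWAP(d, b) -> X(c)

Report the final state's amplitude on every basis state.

After the circuit, the state carries amplitude sqrt(2)/2 on |0000>, sqrt(2)/2 on |0001>, and 0 on every other basis state.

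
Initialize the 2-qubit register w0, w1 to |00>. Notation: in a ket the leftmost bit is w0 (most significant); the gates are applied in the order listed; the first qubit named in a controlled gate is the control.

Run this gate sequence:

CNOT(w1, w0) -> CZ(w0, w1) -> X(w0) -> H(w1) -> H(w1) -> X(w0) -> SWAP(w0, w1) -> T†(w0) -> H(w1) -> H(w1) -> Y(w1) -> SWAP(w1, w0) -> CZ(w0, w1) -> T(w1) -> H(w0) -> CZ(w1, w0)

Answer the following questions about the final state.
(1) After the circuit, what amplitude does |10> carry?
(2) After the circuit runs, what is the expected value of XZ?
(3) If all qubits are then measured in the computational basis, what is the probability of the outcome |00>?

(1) The final state's coefficient on |10> equals -sqrt(2)*I/2.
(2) The observable XZ averages to -1.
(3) A full measurement returns |00> with probability 1/2.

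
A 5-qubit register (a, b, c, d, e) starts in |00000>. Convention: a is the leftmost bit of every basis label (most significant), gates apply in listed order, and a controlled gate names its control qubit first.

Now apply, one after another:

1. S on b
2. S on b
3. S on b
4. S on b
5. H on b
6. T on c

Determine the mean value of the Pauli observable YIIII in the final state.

In the final state, YIIII has expectation 0. Key observation: steps 1-4 multiply out to the identity, so the circuit reduces to the remaining gates.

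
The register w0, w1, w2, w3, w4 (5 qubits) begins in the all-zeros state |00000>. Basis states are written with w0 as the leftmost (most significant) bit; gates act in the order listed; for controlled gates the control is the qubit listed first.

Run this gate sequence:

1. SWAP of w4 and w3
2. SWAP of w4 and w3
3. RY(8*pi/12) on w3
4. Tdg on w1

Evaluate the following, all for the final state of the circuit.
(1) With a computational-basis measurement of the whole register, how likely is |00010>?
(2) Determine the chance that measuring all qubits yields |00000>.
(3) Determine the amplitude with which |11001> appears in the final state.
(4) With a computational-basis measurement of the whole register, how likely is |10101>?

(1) A full measurement returns |00010> with probability 3/4. Key observation: the block from step 1 through step 2 cancels to the identity and can be dropped.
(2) A full measurement returns |00000> with probability 1/4.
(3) |11001> carries amplitude 0 in the final state.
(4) A full measurement returns |10101> with probability 0.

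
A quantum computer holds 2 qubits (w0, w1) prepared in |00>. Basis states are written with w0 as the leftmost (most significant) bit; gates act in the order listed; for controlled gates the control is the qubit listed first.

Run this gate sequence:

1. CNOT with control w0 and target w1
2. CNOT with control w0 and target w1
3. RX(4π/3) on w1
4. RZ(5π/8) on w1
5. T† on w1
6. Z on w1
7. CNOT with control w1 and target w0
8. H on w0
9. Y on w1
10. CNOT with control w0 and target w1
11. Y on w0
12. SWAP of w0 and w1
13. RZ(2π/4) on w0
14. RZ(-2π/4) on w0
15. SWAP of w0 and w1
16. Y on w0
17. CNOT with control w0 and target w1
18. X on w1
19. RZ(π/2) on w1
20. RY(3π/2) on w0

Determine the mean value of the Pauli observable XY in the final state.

In the final state, XY has expectation sqrt(3)*(1 - exp(3*I*pi/4))*exp(I*pi/8)/4. Key observation: steps 10-17 multiply out to the identity, so the circuit reduces to the remaining gates.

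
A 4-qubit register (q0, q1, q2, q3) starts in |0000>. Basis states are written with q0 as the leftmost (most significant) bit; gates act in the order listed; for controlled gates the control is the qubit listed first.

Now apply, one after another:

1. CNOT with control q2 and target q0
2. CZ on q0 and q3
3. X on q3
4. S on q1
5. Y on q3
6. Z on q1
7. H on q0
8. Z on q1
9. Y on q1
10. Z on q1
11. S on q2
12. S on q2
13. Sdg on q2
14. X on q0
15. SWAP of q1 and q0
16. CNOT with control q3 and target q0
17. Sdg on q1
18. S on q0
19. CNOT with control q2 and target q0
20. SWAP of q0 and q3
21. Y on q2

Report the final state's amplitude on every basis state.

The resulting statevector has amplitude sqrt(2)/2 on |0011>, -sqrt(2)*I/2 on |0111>, and 0 on every other basis state.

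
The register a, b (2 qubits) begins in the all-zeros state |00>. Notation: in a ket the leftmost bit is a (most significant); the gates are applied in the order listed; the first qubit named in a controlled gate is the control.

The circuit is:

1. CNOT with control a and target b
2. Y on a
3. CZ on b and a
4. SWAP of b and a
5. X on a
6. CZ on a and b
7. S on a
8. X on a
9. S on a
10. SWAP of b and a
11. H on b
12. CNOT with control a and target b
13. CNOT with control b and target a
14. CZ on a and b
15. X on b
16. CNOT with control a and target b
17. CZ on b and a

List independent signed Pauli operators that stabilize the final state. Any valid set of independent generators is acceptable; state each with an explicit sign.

The final state is stabilized by the group generated by +XI, +IZ; other independent generating sets are equally valid.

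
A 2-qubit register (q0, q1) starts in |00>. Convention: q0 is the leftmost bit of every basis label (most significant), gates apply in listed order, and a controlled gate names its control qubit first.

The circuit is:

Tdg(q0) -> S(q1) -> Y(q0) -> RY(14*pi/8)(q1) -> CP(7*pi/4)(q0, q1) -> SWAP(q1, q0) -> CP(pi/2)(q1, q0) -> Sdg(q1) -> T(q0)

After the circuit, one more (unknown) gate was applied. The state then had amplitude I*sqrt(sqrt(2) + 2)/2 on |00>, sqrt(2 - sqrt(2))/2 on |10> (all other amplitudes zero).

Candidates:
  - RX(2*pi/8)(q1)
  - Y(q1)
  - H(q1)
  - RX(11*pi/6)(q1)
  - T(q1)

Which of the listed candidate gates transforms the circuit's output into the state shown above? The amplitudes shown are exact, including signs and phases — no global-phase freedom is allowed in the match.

The applied gate was Y(q1).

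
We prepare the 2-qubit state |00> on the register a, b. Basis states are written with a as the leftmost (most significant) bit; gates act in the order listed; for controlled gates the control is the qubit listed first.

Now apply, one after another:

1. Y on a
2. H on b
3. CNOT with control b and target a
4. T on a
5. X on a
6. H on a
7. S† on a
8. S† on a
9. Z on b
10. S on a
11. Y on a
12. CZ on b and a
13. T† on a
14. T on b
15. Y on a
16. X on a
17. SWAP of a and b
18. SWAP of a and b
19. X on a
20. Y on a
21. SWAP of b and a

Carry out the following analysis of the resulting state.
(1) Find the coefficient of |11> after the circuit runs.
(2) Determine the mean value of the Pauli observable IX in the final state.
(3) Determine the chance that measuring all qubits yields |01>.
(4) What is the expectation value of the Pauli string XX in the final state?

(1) The amplitude on |11> is -1/2.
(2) The expectation value of IX is -sqrt(2)/2.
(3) A full measurement returns |01> with probability 1/4.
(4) In the final state, XX has expectation -sqrt(2)/2.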